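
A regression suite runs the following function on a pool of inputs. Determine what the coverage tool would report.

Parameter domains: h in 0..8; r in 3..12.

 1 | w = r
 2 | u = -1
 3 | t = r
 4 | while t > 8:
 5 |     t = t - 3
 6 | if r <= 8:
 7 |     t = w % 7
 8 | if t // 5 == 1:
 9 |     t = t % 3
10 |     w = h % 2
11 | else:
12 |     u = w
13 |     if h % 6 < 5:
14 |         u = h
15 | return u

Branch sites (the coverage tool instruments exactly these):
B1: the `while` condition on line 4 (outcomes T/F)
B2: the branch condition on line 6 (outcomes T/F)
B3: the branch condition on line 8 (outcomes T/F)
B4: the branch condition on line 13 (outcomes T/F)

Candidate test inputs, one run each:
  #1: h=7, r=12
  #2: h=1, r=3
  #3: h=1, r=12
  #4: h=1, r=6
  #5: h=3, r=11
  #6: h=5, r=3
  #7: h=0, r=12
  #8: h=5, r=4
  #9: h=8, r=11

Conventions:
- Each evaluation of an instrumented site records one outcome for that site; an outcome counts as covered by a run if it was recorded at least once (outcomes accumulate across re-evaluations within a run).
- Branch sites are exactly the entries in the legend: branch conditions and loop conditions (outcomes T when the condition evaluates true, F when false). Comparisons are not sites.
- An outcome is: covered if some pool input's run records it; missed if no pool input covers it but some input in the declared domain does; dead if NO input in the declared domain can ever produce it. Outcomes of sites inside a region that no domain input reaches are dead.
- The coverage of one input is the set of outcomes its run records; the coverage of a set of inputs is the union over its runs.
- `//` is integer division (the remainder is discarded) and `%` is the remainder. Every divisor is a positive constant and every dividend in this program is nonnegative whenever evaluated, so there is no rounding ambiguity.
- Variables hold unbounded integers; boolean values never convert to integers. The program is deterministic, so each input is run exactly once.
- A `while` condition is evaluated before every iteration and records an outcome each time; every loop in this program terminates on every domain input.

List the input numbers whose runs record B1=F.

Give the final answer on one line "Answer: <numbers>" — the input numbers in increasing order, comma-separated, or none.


input #1 (h=7, r=12): hits B1=F
input #2 (h=1, r=3): hits B1=F
input #3 (h=1, r=12): hits B1=F
input #4 (h=1, r=6): hits B1=F
input #5 (h=3, r=11): hits B1=F
input #6 (h=5, r=3): hits B1=F
input #7 (h=0, r=12): hits B1=F
input #8 (h=5, r=4): hits B1=F
input #9 (h=8, r=11): hits B1=F
Answer: 1, 2, 3, 4, 5, 6, 7, 8, 9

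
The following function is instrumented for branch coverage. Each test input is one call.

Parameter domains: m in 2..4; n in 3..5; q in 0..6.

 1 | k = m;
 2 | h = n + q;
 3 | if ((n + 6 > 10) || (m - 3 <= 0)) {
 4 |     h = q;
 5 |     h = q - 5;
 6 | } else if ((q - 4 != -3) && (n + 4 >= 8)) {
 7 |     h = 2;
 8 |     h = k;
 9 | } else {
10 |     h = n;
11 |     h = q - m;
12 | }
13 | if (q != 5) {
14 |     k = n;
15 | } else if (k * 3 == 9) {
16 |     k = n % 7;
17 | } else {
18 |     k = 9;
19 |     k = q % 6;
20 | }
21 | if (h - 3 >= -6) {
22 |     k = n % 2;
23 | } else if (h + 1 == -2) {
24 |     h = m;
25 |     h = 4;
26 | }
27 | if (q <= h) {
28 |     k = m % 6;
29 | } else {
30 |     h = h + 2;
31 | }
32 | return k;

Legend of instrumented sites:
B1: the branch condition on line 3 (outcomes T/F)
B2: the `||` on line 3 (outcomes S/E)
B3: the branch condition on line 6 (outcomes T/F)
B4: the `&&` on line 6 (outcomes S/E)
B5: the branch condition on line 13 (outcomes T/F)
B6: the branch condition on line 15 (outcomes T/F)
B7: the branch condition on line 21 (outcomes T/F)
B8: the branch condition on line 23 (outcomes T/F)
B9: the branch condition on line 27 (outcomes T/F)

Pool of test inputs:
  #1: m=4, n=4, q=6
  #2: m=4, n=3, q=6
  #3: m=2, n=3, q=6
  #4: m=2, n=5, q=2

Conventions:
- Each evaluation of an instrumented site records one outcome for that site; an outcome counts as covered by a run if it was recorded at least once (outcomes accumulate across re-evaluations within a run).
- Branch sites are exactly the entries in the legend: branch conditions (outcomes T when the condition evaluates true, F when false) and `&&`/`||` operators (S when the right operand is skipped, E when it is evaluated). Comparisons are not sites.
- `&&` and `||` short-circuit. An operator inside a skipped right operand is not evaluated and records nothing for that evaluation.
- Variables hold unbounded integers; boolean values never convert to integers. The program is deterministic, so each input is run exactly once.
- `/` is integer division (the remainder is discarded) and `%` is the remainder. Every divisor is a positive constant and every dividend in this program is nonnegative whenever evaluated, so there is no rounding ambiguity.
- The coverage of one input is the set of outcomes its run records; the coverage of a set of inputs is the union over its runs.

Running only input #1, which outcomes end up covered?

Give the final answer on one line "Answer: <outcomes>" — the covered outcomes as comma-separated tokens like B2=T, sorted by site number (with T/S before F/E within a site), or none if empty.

Event log for input #1 (m=4, n=4, q=6):
  B2->E, B1->F, B4->E, B3->T, B5->T, B7->T, B9->F
deduplicating events, the covered set is: B1=F, B2=E, B3=T, B4=E, B5=T, B7=T, B9=F

Answer: B1=F, B2=E, B3=T, B4=E, B5=T, B7=T, B9=F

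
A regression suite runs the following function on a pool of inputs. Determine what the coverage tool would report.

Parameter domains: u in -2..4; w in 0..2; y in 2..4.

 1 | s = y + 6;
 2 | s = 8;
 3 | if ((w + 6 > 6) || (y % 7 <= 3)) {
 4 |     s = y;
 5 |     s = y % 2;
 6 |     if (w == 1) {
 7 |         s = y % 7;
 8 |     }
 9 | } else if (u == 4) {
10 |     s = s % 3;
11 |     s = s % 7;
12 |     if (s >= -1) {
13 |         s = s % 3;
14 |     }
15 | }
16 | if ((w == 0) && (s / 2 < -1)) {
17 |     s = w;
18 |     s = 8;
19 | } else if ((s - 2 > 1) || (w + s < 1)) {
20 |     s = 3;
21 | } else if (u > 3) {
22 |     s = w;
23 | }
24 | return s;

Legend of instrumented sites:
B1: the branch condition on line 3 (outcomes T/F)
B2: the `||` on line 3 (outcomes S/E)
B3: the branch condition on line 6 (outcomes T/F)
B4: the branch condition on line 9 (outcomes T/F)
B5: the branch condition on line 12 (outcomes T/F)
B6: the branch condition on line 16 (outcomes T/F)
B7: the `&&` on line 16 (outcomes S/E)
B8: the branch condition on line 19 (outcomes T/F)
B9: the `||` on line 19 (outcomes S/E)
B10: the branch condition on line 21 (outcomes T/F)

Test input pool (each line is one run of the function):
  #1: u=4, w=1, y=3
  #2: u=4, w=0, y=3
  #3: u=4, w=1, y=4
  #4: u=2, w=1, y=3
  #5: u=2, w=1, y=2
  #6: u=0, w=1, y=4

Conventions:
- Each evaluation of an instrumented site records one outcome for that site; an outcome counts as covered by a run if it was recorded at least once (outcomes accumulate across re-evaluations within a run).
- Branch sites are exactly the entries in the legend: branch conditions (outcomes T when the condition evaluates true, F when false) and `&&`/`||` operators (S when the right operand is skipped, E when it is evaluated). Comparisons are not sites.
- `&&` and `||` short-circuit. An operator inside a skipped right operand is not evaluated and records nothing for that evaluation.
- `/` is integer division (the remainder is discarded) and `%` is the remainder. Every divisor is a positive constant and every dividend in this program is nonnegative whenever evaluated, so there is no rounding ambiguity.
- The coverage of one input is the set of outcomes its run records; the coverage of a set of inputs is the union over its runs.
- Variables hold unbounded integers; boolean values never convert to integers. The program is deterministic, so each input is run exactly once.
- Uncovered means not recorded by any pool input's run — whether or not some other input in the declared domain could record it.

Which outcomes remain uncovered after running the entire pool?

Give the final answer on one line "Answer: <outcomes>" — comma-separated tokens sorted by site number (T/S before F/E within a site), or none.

run #1 (u=4, w=1, y=3) records B1=T, B2=S, B3=T, B6=F, B7=S, B8=F, B9=E, B10=T
run #2 (u=4, w=0, y=3) records B1=T, B2=E, B3=F, B6=F, B7=E, B8=F, B9=E, B10=T
run #3 (u=4, w=1, y=4) records B1=T, B2=S, B3=T, B6=F, B7=S, B8=T, B9=S
run #4 (u=2, w=1, y=3) records B1=T, B2=S, B3=T, B6=F, B7=S, B8=F, B9=E, B10=F
run #5 (u=2, w=1, y=2) records B1=T, B2=S, B3=T, B6=F, B7=S, B8=F, B9=E, B10=F
run #6 (u=0, w=1, y=4) records B1=T, B2=S, B3=T, B6=F, B7=S, B8=T, B9=S
union over the pool: B1=T, B2=S, B2=E, B3=T, B3=F, B6=F, B7=S, B7=E, B8=T, B8=F, B9=S, B9=E, B10=T, B10=F
uncovered (6 of 20): B1=F, B4=T, B4=F, B5=T, B5=F, B6=T

Answer: B1=F, B4=T, B4=F, B5=T, B5=F, B6=T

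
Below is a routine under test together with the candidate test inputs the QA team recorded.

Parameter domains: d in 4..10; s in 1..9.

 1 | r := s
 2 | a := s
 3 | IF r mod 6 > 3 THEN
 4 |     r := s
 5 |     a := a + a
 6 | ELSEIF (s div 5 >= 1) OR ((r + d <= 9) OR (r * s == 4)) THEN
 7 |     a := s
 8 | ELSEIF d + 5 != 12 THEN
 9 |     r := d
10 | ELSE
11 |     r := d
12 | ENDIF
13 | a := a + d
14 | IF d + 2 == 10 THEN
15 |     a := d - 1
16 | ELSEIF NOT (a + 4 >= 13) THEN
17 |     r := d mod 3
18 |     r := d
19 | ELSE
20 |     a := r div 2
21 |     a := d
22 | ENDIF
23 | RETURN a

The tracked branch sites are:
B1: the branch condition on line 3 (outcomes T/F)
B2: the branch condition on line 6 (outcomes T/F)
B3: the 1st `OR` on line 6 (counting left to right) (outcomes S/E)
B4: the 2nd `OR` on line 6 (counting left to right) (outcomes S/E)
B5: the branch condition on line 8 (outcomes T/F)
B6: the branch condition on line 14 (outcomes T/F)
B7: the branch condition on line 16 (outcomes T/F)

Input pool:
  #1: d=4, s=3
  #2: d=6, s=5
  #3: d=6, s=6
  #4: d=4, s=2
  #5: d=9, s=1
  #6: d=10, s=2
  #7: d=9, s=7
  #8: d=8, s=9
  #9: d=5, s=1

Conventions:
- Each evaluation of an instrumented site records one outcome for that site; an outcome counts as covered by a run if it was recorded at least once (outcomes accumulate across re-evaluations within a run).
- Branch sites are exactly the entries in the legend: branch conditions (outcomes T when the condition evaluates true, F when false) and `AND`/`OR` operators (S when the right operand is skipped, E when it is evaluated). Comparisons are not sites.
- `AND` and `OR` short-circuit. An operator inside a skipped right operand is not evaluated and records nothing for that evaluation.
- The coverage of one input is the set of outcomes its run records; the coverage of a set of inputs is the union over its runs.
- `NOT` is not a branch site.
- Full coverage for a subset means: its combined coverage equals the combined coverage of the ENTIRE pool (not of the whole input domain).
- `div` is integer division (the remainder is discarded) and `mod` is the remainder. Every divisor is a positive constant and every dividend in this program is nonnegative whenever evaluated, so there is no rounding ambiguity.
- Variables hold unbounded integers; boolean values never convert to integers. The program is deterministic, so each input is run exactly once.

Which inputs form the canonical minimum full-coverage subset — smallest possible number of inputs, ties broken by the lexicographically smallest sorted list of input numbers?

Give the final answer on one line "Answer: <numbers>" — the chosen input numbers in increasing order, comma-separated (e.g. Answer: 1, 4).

run #1 (d=4, s=3) runs B1->F, B3->E, B4->S, B2->T, B6->F, B7->T; records B1=F, B2=T, B3=E, B4=S, B6=F, B7=T
run #2 (d=6, s=5) runs B1->T, B6->F, B7->F; records B1=T, B6=F, B7=F
run #3 (d=6, s=6) runs B1->F, B3->S, B2->T, B6->F, B7->F; records B1=F, B2=T, B3=S, B6=F, B7=F
run #4 (d=4, s=2) runs B1->F, B3->E, B4->S, B2->T, B6->F, B7->T; records B1=F, B2=T, B3=E, B4=S, B6=F, B7=T
run #5 (d=9, s=1) runs B1->F, B3->E, B4->E, B2->F, B5->T, B6->F, B7->F; records B1=F, B2=F, B3=E, B4=E, B5=T, B6=F, B7=F
run #6 (d=10, s=2) runs B1->F, B3->E, B4->E, B2->T, B6->F, B7->F; records B1=F, B2=T, B3=E, B4=E, B6=F, B7=F
run #7 (d=9, s=7) runs B1->F, B3->S, B2->T, B6->F, B7->F; records B1=F, B2=T, B3=S, B6=F, B7=F
run #8 (d=8, s=9) runs B1->F, B3->S, B2->T, B6->T; records B1=F, B2=T, B3=S, B6=T
run #9 (d=5, s=1) runs B1->F, B3->E, B4->S, B2->T, B6->F, B7->T; records B1=F, B2=T, B3=E, B4=S, B6=F, B7=T
together the pool reaches 13 outcomes: B1=T, B1=F, B2=T, B2=F, B3=S, B3=E, B4=S, B4=E, B5=T, B6=T, B6=F, B7=T, B7=F
size 1 is not enough: best union over all size-1 subsets is 7/13
size 2 is not enough: best union over all size-2 subsets is 10/13
size 3 is not enough: best union over all size-3 subsets is 12/13
at size 4, {1, 2, 5, 8} reaches all 13 outcomes; every lexicographically earlier size-4 subset fails

Answer: 1, 2, 5, 8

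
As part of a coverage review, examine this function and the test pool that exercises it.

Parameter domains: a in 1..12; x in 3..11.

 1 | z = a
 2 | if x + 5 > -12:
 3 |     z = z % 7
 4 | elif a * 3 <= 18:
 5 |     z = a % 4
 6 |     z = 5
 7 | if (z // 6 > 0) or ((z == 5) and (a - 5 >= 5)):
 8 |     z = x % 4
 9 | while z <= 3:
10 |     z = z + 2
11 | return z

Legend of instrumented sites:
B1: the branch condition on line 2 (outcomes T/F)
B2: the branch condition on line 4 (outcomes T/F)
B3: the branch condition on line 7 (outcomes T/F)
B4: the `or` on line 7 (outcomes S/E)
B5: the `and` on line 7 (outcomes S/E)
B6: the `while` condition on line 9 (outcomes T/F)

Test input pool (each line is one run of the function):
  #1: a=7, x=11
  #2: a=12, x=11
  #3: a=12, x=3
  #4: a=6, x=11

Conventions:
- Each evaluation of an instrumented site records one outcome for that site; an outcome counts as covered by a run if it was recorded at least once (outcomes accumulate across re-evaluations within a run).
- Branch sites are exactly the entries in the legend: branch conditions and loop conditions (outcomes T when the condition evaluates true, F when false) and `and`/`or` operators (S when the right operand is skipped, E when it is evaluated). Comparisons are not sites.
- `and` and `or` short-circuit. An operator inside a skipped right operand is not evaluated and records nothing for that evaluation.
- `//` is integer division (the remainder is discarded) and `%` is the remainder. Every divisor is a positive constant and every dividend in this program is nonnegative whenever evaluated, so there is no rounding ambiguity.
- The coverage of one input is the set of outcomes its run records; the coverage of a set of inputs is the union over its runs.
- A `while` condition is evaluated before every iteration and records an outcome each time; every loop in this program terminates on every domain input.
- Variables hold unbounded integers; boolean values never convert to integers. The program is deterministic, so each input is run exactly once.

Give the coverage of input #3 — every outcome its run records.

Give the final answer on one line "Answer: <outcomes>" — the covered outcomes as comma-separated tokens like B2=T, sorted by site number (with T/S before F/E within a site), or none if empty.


Tracing the run of input #3 (a=12, x=3):
  B1->T, B4->E, B5->E, B3->T, B6->T, B6->F
as a set, this run covers: B1=T, B3=T, B4=E, B5=E, B6=T, B6=F
Answer: B1=T, B3=T, B4=E, B5=E, B6=T, B6=F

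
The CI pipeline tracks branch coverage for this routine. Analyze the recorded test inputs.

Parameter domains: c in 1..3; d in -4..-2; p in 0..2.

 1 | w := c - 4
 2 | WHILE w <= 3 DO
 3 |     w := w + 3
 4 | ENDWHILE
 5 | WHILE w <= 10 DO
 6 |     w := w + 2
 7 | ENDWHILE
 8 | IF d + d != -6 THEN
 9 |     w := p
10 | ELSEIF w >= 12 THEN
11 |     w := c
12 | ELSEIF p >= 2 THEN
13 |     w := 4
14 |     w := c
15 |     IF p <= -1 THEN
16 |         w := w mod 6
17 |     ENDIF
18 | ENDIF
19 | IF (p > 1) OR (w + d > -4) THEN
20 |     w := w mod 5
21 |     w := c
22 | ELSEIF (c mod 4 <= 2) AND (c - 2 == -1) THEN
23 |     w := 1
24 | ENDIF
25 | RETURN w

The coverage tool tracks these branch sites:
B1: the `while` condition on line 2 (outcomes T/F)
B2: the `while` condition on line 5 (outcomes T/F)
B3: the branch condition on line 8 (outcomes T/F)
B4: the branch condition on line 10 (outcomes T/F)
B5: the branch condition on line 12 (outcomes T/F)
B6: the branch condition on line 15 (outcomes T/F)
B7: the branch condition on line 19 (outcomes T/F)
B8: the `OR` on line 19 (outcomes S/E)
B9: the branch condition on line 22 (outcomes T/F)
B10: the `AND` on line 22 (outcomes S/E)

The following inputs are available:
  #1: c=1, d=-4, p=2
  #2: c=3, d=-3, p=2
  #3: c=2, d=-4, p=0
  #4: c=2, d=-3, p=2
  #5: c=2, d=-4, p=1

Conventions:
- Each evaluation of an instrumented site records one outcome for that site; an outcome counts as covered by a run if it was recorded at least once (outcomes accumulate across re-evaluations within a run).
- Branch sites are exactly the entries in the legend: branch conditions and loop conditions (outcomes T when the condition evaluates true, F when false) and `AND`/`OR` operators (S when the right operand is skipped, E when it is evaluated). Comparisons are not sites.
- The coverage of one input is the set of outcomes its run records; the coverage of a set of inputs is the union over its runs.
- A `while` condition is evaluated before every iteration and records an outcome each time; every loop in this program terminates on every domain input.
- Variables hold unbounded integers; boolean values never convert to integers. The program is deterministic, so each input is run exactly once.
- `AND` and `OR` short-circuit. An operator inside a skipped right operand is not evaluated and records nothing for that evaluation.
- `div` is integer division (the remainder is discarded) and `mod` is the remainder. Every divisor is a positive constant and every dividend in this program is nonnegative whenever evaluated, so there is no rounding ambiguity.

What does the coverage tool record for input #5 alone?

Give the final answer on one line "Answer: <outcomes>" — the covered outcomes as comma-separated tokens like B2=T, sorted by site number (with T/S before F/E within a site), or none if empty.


Running input #5 (c=2, d=-4, p=1), event by event:
  B1->T, B1->T, B1->F, B2->T, B2->T, B2->T, B2->T, B2->F, B3->T, B8->E
  B7->T
deduplicating events, the covered set is: B1=T, B1=F, B2=T, B2=F, B3=T, B7=T, B8=E
Answer: B1=T, B1=F, B2=T, B2=F, B3=T, B7=T, B8=E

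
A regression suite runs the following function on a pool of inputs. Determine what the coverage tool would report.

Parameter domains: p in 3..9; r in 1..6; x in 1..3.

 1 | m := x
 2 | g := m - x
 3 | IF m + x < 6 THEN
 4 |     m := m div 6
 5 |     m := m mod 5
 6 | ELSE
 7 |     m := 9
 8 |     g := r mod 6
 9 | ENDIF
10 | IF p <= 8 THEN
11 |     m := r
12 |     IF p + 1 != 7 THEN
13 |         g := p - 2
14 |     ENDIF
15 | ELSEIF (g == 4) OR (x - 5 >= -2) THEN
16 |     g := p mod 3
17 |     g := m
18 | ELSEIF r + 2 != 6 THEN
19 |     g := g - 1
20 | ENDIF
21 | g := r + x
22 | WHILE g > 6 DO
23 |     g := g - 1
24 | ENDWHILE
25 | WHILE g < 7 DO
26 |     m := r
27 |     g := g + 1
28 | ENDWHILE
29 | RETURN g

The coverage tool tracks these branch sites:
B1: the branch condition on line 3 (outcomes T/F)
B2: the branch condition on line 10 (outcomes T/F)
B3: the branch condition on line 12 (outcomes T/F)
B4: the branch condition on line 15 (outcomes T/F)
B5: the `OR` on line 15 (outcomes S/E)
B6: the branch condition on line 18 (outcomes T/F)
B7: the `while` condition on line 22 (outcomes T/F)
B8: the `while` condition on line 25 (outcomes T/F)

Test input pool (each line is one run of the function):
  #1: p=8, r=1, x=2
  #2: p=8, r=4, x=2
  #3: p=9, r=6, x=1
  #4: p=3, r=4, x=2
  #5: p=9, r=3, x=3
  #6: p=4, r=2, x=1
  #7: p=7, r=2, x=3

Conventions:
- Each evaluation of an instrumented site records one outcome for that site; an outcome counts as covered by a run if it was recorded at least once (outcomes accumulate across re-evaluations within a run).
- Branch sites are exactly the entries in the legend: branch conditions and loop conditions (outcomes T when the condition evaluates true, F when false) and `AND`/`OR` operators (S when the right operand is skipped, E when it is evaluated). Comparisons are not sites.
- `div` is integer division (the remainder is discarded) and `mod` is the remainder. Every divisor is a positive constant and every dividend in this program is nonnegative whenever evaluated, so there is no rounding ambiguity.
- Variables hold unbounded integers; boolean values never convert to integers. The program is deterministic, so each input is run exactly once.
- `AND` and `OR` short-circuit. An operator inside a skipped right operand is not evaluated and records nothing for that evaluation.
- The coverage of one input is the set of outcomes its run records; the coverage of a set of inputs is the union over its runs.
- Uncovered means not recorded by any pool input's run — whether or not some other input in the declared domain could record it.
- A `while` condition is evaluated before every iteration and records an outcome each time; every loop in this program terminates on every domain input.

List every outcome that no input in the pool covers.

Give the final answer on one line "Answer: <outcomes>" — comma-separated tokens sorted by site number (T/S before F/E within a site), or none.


input #1, p=8, r=1, x=2: outcomes B1=T, B2=T, B3=T, B7=F, B8=T, B8=F
input #2, p=8, r=4, x=2: outcomes B1=T, B2=T, B3=T, B7=F, B8=T, B8=F
input #3, p=9, r=6, x=1: outcomes B1=T, B2=F, B4=F, B5=E, B6=T, B7=T, B7=F, B8=T, B8=F
input #4, p=3, r=4, x=2: outcomes B1=T, B2=T, B3=T, B7=F, B8=T, B8=F
input #5, p=9, r=3, x=3: outcomes B1=F, B2=F, B4=T, B5=E, B7=F, B8=T, B8=F
input #6, p=4, r=2, x=1: outcomes B1=T, B2=T, B3=T, B7=F, B8=T, B8=F
input #7, p=7, r=2, x=3: outcomes B1=F, B2=T, B3=T, B7=F, B8=T, B8=F
union over the pool: B1=T, B1=F, B2=T, B2=F, B3=T, B4=T, B4=F, B5=E, B6=T, B7=T, B7=F, B8=T, B8=F
uncovered (3 of 16): B3=F, B5=S, B6=F
Answer: B3=F, B5=S, B6=F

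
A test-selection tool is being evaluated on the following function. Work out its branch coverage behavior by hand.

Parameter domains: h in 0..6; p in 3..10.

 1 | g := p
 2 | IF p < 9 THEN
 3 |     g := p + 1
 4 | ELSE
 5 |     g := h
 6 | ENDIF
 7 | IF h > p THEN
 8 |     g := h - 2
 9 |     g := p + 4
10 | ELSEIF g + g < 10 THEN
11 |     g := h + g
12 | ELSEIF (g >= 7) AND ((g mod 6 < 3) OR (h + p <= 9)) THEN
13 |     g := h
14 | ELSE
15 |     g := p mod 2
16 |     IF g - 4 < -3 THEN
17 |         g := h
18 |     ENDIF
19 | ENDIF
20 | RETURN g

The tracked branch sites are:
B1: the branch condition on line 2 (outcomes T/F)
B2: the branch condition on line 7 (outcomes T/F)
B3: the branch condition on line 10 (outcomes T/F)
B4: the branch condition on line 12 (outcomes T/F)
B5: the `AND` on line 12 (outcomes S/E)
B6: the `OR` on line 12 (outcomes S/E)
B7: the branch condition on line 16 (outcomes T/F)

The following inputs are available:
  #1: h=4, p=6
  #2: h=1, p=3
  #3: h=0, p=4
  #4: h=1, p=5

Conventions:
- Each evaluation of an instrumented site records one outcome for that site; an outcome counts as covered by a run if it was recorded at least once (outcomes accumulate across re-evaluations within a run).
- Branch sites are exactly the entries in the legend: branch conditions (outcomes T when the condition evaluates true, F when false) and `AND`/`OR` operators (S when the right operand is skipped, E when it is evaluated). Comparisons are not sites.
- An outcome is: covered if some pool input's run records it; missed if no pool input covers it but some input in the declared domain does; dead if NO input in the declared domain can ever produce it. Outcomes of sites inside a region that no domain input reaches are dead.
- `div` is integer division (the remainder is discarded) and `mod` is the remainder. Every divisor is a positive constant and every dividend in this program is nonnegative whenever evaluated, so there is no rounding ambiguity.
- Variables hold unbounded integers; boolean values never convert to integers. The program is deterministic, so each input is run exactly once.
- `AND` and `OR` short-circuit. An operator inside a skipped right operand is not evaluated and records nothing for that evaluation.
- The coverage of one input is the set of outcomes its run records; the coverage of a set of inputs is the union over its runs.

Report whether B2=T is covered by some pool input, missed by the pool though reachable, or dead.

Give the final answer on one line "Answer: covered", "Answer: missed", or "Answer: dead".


no pool input records B2=T
but domain input (h=4, p=3) does record it -> reachable, so missed
Answer: missed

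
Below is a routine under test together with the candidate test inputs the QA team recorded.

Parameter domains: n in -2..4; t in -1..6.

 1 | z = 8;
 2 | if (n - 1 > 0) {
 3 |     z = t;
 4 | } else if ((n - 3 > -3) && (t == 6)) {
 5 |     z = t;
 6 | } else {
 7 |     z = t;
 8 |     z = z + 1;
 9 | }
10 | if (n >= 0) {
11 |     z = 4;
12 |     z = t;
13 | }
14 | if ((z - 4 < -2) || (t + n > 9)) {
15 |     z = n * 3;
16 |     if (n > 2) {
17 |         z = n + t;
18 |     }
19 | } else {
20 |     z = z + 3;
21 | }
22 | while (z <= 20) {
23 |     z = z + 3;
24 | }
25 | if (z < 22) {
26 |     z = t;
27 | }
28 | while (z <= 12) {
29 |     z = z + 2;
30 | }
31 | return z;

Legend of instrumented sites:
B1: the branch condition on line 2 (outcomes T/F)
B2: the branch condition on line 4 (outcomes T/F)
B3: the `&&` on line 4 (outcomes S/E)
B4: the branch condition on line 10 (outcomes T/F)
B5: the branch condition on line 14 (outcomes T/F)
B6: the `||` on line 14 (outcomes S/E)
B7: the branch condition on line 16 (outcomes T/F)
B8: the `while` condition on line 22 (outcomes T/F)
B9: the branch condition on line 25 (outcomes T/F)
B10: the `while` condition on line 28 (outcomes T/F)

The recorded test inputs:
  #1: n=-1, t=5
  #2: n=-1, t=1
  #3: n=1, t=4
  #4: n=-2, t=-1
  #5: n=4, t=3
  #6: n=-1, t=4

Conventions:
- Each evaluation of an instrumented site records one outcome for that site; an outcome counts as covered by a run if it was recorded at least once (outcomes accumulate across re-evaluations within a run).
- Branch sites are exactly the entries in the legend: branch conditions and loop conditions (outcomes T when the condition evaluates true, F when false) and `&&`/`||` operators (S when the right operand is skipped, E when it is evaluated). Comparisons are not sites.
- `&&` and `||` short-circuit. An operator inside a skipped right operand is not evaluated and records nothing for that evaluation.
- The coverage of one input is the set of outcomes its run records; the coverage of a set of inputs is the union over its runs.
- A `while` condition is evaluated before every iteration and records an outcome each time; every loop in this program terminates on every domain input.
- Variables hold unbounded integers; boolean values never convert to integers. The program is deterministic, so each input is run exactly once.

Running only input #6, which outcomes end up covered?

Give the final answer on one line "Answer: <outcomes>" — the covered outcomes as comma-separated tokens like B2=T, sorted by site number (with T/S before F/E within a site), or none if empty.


Running input #6 (n=-1, t=4), event by event:
  B1->F, B3->S, B2->F, B4->F, B6->E, B5->F, B8->T, B8->T, B8->T, B8->T
  B8->T, B8->F, B9->F, B10->F
deduplicating events, the covered set is: B1=F, B2=F, B3=S, B4=F, B5=F, B6=E, B8=T, B8=F, B9=F, B10=F
Answer: B1=F, B2=F, B3=S, B4=F, B5=F, B6=E, B8=T, B8=F, B9=F, B10=F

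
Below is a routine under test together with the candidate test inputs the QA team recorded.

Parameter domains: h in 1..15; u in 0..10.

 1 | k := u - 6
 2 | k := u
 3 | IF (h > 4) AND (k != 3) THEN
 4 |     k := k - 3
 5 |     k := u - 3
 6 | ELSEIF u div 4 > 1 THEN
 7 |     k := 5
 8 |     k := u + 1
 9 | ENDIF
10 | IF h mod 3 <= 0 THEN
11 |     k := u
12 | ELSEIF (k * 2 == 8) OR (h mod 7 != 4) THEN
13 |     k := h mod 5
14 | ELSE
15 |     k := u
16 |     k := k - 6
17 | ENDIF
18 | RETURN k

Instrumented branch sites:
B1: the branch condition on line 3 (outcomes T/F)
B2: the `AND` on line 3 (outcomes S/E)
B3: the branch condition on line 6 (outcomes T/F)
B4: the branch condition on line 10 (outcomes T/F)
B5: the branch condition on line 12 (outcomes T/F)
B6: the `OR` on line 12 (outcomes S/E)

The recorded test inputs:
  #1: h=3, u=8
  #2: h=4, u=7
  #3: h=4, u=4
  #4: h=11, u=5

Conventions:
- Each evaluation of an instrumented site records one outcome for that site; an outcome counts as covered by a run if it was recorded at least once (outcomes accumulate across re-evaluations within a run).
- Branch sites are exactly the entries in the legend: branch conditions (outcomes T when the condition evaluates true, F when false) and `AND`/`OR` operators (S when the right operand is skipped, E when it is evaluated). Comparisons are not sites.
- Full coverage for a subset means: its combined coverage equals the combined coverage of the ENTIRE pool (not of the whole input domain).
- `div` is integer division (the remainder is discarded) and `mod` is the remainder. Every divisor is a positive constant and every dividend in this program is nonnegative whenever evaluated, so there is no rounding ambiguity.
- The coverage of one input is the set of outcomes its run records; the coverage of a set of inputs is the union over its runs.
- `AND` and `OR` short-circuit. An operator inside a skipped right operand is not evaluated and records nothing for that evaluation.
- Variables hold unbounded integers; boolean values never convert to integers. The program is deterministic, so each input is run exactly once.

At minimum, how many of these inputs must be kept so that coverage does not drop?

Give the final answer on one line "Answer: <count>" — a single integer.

input #1, h=3, u=8: outcomes B1=F, B2=S, B3=T, B4=T
input #2, h=4, u=7: outcomes B1=F, B2=S, B3=F, B4=F, B5=F, B6=E
input #3, h=4, u=4: outcomes B1=F, B2=S, B3=F, B4=F, B5=T, B6=S
input #4, h=11, u=5: outcomes B1=T, B2=E, B4=F, B5=F, B6=E
together the pool reaches 12 outcomes: B1=T, B1=F, B2=S, B2=E, B3=T, B3=F, B4=T, B4=F, B5=T, B5=F, B6=S, B6=E
size 1 is not enough: best union over all size-1 subsets is 6/12
size 2 is not enough: best union over all size-2 subsets is 10/12
the canonical winner is {1, 3, 4}: size 3, full 12-outcome coverage, earliest index list among size-3 covers

Answer: 3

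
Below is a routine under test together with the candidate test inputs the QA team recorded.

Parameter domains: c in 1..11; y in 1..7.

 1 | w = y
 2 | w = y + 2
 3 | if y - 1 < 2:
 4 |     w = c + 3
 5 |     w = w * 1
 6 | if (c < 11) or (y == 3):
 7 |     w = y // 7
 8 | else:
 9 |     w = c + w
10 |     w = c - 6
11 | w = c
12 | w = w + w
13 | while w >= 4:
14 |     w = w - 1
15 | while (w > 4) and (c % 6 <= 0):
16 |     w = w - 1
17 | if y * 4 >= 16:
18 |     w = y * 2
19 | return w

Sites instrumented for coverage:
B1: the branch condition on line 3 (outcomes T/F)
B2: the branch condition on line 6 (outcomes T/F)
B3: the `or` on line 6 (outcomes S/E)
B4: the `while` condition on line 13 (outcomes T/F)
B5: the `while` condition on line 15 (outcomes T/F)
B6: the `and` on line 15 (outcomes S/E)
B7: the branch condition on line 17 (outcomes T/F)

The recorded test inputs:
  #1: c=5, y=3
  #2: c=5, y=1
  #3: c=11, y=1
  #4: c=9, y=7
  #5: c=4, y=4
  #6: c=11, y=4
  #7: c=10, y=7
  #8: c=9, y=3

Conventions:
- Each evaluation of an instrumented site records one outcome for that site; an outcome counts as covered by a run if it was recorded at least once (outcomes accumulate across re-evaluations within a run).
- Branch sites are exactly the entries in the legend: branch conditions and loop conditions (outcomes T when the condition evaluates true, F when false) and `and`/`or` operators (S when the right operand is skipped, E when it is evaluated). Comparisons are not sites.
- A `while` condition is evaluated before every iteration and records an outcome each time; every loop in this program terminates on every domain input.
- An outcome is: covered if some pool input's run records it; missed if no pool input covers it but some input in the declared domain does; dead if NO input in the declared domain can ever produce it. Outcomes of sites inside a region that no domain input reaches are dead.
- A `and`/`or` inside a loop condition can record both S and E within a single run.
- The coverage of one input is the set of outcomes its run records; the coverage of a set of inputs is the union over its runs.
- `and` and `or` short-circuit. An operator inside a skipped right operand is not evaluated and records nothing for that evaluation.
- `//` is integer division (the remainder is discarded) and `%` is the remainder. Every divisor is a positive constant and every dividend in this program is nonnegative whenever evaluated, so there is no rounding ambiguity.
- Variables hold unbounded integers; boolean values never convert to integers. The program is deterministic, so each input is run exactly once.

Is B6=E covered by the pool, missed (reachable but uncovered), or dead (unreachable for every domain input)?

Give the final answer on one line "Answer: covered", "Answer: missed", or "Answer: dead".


no pool input records B6=E
checking all 77 inputs in the declared domain: B6=E is never recorded -> dead
Answer: dead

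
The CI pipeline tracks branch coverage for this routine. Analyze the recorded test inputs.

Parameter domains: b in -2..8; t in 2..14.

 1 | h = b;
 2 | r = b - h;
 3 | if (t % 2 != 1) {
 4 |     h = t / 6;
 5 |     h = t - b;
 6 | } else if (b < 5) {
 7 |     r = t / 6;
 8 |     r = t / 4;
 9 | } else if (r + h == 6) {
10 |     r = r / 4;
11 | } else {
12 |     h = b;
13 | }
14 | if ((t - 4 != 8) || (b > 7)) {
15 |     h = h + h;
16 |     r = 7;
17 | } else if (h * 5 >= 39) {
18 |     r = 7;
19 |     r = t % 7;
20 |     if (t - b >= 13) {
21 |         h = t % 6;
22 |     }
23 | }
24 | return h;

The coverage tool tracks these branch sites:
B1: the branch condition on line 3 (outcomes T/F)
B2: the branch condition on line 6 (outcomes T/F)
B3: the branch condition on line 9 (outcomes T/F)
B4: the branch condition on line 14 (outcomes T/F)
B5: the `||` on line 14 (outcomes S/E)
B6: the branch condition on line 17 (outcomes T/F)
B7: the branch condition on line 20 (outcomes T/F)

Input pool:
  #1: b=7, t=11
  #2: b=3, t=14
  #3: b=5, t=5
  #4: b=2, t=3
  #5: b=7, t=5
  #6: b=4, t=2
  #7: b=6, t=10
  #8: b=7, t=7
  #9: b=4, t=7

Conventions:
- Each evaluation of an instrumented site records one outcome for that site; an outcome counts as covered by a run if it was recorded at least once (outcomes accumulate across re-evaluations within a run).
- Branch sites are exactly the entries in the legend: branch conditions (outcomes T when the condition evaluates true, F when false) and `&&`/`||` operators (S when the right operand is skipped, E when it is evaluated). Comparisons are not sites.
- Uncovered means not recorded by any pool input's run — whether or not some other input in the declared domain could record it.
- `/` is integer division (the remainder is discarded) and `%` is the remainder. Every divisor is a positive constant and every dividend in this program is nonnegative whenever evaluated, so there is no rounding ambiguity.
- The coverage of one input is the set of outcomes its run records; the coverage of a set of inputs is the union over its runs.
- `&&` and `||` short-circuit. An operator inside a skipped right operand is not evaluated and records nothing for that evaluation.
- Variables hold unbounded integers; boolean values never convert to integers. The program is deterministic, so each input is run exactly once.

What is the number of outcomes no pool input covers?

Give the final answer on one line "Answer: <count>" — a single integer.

test 1 (b=7, t=11) hits B1=F, B2=F, B3=F, B4=T, B5=S
test 2 (b=3, t=14) hits B1=T, B4=T, B5=S
test 3 (b=5, t=5) hits B1=F, B2=F, B3=F, B4=T, B5=S
test 4 (b=2, t=3) hits B1=F, B2=T, B4=T, B5=S
test 5 (b=7, t=5) hits B1=F, B2=F, B3=F, B4=T, B5=S
test 6 (b=4, t=2) hits B1=T, B4=T, B5=S
test 7 (b=6, t=10) hits B1=T, B4=T, B5=S
test 8 (b=7, t=7) hits B1=F, B2=F, B3=F, B4=T, B5=S
test 9 (b=4, t=7) hits B1=F, B2=T, B4=T, B5=S
union over the pool: B1=T, B1=F, B2=T, B2=F, B3=F, B4=T, B5=S
uncovered (7 of 14): B3=T, B4=F, B5=E, B6=T, B6=F, B7=T, B7=F

Answer: 7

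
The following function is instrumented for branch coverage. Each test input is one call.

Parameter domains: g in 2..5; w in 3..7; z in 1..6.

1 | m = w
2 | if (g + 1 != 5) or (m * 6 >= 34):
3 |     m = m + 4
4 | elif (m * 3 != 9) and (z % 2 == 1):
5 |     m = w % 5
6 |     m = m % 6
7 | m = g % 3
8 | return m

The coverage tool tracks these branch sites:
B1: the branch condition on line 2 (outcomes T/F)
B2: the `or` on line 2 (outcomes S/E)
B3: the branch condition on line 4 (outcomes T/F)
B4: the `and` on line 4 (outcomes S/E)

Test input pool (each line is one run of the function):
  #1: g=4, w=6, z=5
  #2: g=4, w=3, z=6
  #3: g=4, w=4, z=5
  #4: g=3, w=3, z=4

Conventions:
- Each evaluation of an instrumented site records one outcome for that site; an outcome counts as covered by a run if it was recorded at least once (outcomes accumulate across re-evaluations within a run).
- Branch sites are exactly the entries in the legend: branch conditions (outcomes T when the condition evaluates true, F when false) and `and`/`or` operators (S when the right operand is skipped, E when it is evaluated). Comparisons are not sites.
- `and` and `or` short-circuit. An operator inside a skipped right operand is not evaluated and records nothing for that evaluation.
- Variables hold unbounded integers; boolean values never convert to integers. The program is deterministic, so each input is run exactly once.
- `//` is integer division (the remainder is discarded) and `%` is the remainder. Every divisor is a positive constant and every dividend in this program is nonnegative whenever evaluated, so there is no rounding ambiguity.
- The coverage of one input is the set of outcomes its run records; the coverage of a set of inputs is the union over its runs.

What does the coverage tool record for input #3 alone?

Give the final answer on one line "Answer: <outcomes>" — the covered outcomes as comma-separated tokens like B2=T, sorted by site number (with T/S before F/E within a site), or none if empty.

Tracing the run of input #3 (g=4, w=4, z=5):
  B2->E, B1->F, B4->E, B3->T
distinct outcomes covered: B1=F, B2=E, B3=T, B4=E

Answer: B1=F, B2=E, B3=T, B4=E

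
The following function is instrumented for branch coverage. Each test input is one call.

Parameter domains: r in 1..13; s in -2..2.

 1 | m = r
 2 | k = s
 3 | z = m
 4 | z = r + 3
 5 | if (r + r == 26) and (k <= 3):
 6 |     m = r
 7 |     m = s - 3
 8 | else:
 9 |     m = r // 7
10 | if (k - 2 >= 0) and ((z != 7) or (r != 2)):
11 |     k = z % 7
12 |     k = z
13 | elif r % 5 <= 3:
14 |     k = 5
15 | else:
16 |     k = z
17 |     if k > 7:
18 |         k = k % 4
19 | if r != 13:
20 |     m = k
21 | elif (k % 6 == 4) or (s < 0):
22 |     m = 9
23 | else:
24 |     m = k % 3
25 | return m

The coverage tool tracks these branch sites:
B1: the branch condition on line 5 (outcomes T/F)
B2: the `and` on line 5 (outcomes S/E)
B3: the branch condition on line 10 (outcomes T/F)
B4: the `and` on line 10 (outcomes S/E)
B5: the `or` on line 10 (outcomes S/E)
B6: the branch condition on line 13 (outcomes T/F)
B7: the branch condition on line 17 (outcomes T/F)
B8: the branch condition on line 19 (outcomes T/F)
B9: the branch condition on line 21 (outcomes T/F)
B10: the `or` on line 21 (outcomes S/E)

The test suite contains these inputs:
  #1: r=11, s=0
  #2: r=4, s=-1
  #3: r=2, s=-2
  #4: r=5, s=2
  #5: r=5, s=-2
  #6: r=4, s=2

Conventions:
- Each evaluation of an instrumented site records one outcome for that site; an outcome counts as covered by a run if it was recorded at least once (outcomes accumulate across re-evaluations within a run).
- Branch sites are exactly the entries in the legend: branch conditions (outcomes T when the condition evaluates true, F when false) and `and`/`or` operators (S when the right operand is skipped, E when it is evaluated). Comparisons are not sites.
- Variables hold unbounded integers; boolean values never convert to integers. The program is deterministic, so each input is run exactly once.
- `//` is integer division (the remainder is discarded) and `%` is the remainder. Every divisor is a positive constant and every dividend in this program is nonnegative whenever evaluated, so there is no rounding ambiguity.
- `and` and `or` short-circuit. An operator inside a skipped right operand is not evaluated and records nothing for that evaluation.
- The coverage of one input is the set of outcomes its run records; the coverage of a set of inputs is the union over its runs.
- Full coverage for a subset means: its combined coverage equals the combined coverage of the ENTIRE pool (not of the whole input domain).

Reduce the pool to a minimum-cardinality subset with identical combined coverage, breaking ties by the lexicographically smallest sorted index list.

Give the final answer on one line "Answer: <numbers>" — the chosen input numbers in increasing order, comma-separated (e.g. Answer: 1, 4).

input #1, r=11, s=0: events B2->S, B1->F, B4->S, B3->F, B6->T, B8->T; outcomes B1=F, B2=S, B3=F, B4=S, B6=T, B8=T
input #2, r=4, s=-1: events B2->S, B1->F, B4->S, B3->F, B6->F, B7->F, B8->T; outcomes B1=F, B2=S, B3=F, B4=S, B6=F, B7=F, B8=T
input #3, r=2, s=-2: events B2->S, B1->F, B4->S, B3->F, B6->T, B8->T; outcomes B1=F, B2=S, B3=F, B4=S, B6=T, B8=T
input #4, r=5, s=2: events B2->S, B1->F, B4->E, B5->S, B3->T, B8->T; outcomes B1=F, B2=S, B3=T, B4=E, B5=S, B8=T
input #5, r=5, s=-2: events B2->S, B1->F, B4->S, B3->F, B6->T, B8->T; outcomes B1=F, B2=S, B3=F, B4=S, B6=T, B8=T
input #6, r=4, s=2: events B2->S, B1->F, B4->E, B5->E, B3->T, B8->T; outcomes B1=F, B2=S, B3=T, B4=E, B5=E, B8=T
union over all inputs: B1=F, B2=S, B3=T, B3=F, B4=S, B4=E, B5=S, B5=E, B6=T, B6=F, B7=F, B8=T (12 outcomes)
checked all size-1 subsets: none covers 12 outcomes (max 7/12)
checked all size-2 subsets: none covers 12 outcomes (max 10/12)
checked all size-3 subsets: none covers 12 outcomes (max 11/12)
size 4: inputs {1, 2, 4, 6} cover all 12 outcomes, and no lexicographically smaller subset of this size does

Answer: 1, 2, 4, 6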